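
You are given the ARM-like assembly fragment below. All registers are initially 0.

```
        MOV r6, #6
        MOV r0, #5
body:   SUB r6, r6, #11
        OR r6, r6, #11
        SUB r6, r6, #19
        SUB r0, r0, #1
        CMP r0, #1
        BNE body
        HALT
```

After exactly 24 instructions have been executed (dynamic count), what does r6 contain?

-100

MOV r6, #6 → r6=6
MOV r0, #5 → r0=5
SUB r6, r6, #11 → r6=6-11=-5
OR r6, r6, #11 → r6=(-5)|11=-5
SUB r6, r6, #19 → r6=(-5)-19=-24
SUB r0, r0, #1 → r0=5-1=4
CMP r0, #1  (cmp 4,1)
BNE body: taken
SUB r6, r6, #11 → r6=(-24)-11=-35
OR r6, r6, #11 → r6=(-35)|11=-33
SUB r6, r6, #19 → r6=(-33)-19=-52
SUB r0, r0, #1 → r0=4-1=3
CMP r0, #1  (cmp 3,1)
BNE body: taken
SUB r6, r6, #11 → r6=(-52)-11=-63
OR r6, r6, #11 → r6=(-63)|11=-53
SUB r6, r6, #19 → r6=(-53)-19=-72
SUB r0, r0, #1 → r0=3-1=2
CMP r0, #1  (cmp 2,1)
BNE body: taken
SUB r6, r6, #11 → r6=(-72)-11=-83
OR r6, r6, #11 → r6=(-83)|11=-81
SUB r6, r6, #19 → r6=(-81)-19=-100
SUB r0, r0, #1 → r0=2-1=1
After step 24: r6 = -100.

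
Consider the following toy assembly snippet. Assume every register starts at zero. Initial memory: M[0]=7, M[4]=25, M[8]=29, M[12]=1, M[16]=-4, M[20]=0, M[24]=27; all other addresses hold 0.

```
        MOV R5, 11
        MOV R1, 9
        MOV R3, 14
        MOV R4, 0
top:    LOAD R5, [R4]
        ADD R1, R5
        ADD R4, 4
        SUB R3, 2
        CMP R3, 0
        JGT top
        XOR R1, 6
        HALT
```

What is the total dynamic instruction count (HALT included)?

R5=11
R1=9
R3=14
R4=0
R5=M[0]=7
R1=9+7=16
R4=0+4=4
R3=14-2=12
CMP R3, 0  (cmp 12,0)
JGT top: taken
R5=M[4]=25
R1=16+25=41
R4=4+4=8
R3=12-2=10
CMP R3, 0  (cmp 10,0)
JGT top: taken
R5=M[8]=29
R1=41+29=70
R4=8+4=12
R3=10-2=8
CMP R3, 0  (cmp 8,0)
JGT top: taken
R5=M[12]=1
R1=70+1=71
R4=12+4=16
R3=8-2=6
CMP R3, 0  (cmp 6,0)
JGT top: taken
R5=M[16]=-4
R1=71+(-4)=67
R4=16+4=20
R3=6-2=4
CMP R3, 0  (cmp 4,0)
JGT top: taken
R5=M[20]=0
R1=67+0=67
R4=20+4=24
R3=4-2=2
CMP R3, 0  (cmp 2,0)
JGT top: taken
R5=M[24]=27
R1=67+27=94
R4=24+4=28
R3=2-2=0
CMP R3, 0  (cmp 0,0)
JGT top: not taken
R1=94^6=88
halt.
Total executed instructions: 48.

48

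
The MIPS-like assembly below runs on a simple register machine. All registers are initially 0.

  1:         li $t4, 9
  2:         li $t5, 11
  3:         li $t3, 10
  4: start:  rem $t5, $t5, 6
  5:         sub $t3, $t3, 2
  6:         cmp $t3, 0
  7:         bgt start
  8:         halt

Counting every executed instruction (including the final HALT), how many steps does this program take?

24

after li $t4, 9: $t4=9
after li $t5, 11: $t5=11
after li $t3, 10: $t3=10
after rem $t5, $t5, 6: $t5=11%6=5
after sub $t3, $t3, 2: $t3=10-2=8
cmp $t3, 0  (cmp 8,0)
bgt start: taken
after rem $t5, $t5, 6: $t5=5%6=5
after sub $t3, $t3, 2: $t3=8-2=6
cmp $t3, 0  (cmp 6,0)
bgt start: taken
after rem $t5, $t5, 6: $t5=5%6=5
after sub $t3, $t3, 2: $t3=6-2=4
cmp $t3, 0  (cmp 4,0)
bgt start: taken
after rem $t5, $t5, 6: $t5=5%6=5
after sub $t3, $t3, 2: $t3=4-2=2
cmp $t3, 0  (cmp 2,0)
bgt start: taken
after rem $t5, $t5, 6: $t5=5%6=5
after sub $t3, $t3, 2: $t3=2-2=0
cmp $t3, 0  (cmp 0,0)
bgt start: not taken
halt.
Total executed instructions: 24.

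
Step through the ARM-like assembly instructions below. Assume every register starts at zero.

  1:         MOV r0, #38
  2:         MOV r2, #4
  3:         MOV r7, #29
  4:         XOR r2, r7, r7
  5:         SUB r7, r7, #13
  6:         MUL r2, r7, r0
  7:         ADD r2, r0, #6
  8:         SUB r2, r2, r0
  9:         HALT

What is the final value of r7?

MOV r0, #38 → r0=38
MOV r2, #4 → r2=4
MOV r7, #29 → r7=29
XOR r2, r7, r7 → r2=29^29=0
SUB r7, r7, #13 → r7=29-13=16
MUL r2, r7, r0 → r2=16*38=608
ADD r2, r0, #6 → r2=38+6=44
SUB r2, r2, r0 → r2=44-38=6
halt.

16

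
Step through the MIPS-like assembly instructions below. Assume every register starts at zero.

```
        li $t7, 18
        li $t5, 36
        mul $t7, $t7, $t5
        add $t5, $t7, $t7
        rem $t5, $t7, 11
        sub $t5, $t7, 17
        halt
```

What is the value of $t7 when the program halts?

648

li $t7, 18 → $t7=18
li $t5, 36 → $t5=36
mul $t7, $t7, $t5 → $t7=18*36=648
add $t5, $t7, $t7 → $t5=648+648=1296
rem $t5, $t7, 11 → $t5=648%11=10
sub $t5, $t7, 17 → $t5=648-17=631
halt.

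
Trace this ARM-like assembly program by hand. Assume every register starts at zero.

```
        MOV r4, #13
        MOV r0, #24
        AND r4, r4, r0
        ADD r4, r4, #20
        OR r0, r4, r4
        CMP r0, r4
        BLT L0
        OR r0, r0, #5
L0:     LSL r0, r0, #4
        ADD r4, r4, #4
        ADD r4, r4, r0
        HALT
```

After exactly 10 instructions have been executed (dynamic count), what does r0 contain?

464

after MOV r4, #13: r4=13
after MOV r0, #24: r0=24
after AND r4, r4, r0: r4=13&24=8
after ADD r4, r4, #20: r4=8+20=28
after OR r0, r4, r4: r0=28|28=28
CMP r0, r4  (cmp 28,28)
BLT L0: not taken
after OR r0, r0, #5: r0=28|5=29
after LSL r0, r0, #4: r0=29<<4=464
after ADD r4, r4, #4: r4=28+4=32
After step 10: r0 = 464.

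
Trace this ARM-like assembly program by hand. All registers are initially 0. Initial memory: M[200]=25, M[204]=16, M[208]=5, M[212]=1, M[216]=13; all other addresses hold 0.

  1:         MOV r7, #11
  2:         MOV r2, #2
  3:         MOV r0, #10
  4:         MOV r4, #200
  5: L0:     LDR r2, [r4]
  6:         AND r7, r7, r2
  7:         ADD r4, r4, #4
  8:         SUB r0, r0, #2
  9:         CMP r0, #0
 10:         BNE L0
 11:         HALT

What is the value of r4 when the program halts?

after MOV r7, #11: r7=11
after MOV r2, #2: r2=2
after MOV r0, #10: r0=10
after MOV r4, #200: r4=200
after LDR r2, [r4]: r2=M[200]=25
after AND r7, r7, r2: r7=11&25=9
after ADD r4, r4, #4: r4=200+4=204
after SUB r0, r0, #2: r0=10-2=8
CMP r0, #0  (cmp 8,0)
BNE L0: taken
after LDR r2, [r4]: r2=M[204]=16
after AND r7, r7, r2: r7=9&16=0
after ADD r4, r4, #4: r4=204+4=208
after SUB r0, r0, #2: r0=8-2=6
CMP r0, #0  (cmp 6,0)
BNE L0: taken
after LDR r2, [r4]: r2=M[208]=5
after AND r7, r7, r2: r7=0&5=0
after ADD r4, r4, #4: r4=208+4=212
after SUB r0, r0, #2: r0=6-2=4
CMP r0, #0  (cmp 4,0)
BNE L0: taken
after LDR r2, [r4]: r2=M[212]=1
after AND r7, r7, r2: r7=0&1=0
after ADD r4, r4, #4: r4=212+4=216
after SUB r0, r0, #2: r0=4-2=2
CMP r0, #0  (cmp 2,0)
BNE L0: taken
after LDR r2, [r4]: r2=M[216]=13
after AND r7, r7, r2: r7=0&13=0
after ADD r4, r4, #4: r4=216+4=220
after SUB r0, r0, #2: r0=2-2=0
CMP r0, #0  (cmp 0,0)
BNE L0: not taken
halt.

220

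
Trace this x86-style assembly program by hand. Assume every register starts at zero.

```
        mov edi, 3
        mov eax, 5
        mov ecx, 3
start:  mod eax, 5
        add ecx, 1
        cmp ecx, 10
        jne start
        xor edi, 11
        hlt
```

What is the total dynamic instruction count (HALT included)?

33

mov edi, 3 → edi=3
mov eax, 5 → eax=5
mov ecx, 3 → ecx=3
mod eax, 5 → eax=5%5=0
add ecx, 1 → ecx=3+1=4
cmp ecx, 10  (cmp 4,10)
jne start: taken
mod eax, 5 → eax=0%5=0
add ecx, 1 → ecx=4+1=5
cmp ecx, 10  (cmp 5,10)
jne start: taken
mod eax, 5 → eax=0%5=0
add ecx, 1 → ecx=5+1=6
cmp ecx, 10  (cmp 6,10)
jne start: taken
mod eax, 5 → eax=0%5=0
add ecx, 1 → ecx=6+1=7
cmp ecx, 10  (cmp 7,10)
jne start: taken
mod eax, 5 → eax=0%5=0
add ecx, 1 → ecx=7+1=8
cmp ecx, 10  (cmp 8,10)
jne start: taken
mod eax, 5 → eax=0%5=0
add ecx, 1 → ecx=8+1=9
cmp ecx, 10  (cmp 9,10)
jne start: taken
mod eax, 5 → eax=0%5=0
add ecx, 1 → ecx=9+1=10
cmp ecx, 10  (cmp 10,10)
jne start: not taken
xor edi, 11 → edi=3^11=8
halt.
Total executed instructions: 33.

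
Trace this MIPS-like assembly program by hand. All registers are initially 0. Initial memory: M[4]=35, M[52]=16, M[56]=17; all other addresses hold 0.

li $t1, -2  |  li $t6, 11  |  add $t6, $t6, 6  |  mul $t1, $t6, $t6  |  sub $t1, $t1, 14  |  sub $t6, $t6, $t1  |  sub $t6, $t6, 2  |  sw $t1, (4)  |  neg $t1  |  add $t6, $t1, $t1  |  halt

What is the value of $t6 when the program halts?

li $t1, -2 → $t1=-2
li $t6, 11 → $t6=11
add $t6, $t6, 6 → $t6=11+6=17
mul $t1, $t6, $t6 → $t1=17*17=289
sub $t1, $t1, 14 → $t1=289-14=275
sub $t6, $t6, $t1 → $t6=17-275=-258
sub $t6, $t6, 2 → $t6=(-258)-2=-260
sw $t1, (4) → M[4]=275
neg $t1 → $t1=-(275)=-275
add $t6, $t1, $t1 → $t6=(-275)+(-275)=-550
halt.

-550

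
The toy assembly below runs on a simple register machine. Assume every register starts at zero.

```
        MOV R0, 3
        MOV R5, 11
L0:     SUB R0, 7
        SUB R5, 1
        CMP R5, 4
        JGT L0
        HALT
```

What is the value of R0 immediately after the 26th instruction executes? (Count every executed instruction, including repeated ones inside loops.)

-39

MOV R0, 3 → R0=3
MOV R5, 11 → R5=11
SUB R0, 7 → R0=3-7=-4
SUB R5, 1 → R5=11-1=10
CMP R5, 4  (cmp 10,4)
JGT L0: taken
SUB R0, 7 → R0=(-4)-7=-11
SUB R5, 1 → R5=10-1=9
CMP R5, 4  (cmp 9,4)
JGT L0: taken
SUB R0, 7 → R0=(-11)-7=-18
SUB R5, 1 → R5=9-1=8
CMP R5, 4  (cmp 8,4)
JGT L0: taken
SUB R0, 7 → R0=(-18)-7=-25
SUB R5, 1 → R5=8-1=7
CMP R5, 4  (cmp 7,4)
JGT L0: taken
SUB R0, 7 → R0=(-25)-7=-32
SUB R5, 1 → R5=7-1=6
CMP R5, 4  (cmp 6,4)
JGT L0: taken
SUB R0, 7 → R0=(-32)-7=-39
SUB R5, 1 → R5=6-1=5
CMP R5, 4  (cmp 5,4)
JGT L0: taken
After step 26: R0 = -39.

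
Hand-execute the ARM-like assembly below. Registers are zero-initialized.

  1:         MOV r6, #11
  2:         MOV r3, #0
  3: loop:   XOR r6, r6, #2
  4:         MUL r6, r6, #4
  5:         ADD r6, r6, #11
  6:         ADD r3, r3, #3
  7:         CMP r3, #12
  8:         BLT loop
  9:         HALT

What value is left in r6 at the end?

MOV r6, #11 → r6=11
MOV r3, #0 → r3=0
XOR r6, r6, #2 → r6=11^2=9
MUL r6, r6, #4 → r6=9*4=36
ADD r6, r6, #11 → r6=36+11=47
ADD r3, r3, #3 → r3=0+3=3
CMP r3, #12  (cmp 3,12)
BLT loop: taken
XOR r6, r6, #2 → r6=47^2=45
MUL r6, r6, #4 → r6=45*4=180
ADD r6, r6, #11 → r6=180+11=191
ADD r3, r3, #3 → r3=3+3=6
CMP r3, #12  (cmp 6,12)
BLT loop: taken
XOR r6, r6, #2 → r6=191^2=189
MUL r6, r6, #4 → r6=189*4=756
ADD r6, r6, #11 → r6=756+11=767
ADD r3, r3, #3 → r3=6+3=9
CMP r3, #12  (cmp 9,12)
BLT loop: taken
XOR r6, r6, #2 → r6=767^2=765
MUL r6, r6, #4 → r6=765*4=3060
ADD r6, r6, #11 → r6=3060+11=3071
ADD r3, r3, #3 → r3=9+3=12
CMP r3, #12  (cmp 12,12)
BLT loop: not taken
halt.

3071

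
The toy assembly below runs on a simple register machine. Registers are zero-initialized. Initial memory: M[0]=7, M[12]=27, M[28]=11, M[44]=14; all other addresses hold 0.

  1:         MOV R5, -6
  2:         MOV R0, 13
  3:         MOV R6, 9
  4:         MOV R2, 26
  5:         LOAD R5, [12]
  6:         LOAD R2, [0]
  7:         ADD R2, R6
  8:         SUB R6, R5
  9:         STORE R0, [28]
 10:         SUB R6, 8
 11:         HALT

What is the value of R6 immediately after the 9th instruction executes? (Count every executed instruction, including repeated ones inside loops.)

-18

MOV R5, -6 → R5=-6
MOV R0, 13 → R0=13
MOV R6, 9 → R6=9
MOV R2, 26 → R2=26
LOAD R5, [12] → R5=M[12]=27
LOAD R2, [0] → R2=M[0]=7
ADD R2, R6 → R2=7+9=16
SUB R6, R5 → R6=9-27=-18
STORE R0, [28] → M[28]=13
After step 9: R6 = -18.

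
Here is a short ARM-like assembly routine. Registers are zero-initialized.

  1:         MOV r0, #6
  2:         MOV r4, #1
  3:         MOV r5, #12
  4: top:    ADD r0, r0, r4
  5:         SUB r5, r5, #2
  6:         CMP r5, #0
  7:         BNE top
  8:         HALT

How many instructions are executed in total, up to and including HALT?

28

r0=6
r4=1
r5=12
r0=6+1=7
r5=12-2=10
CMP r5, #0  (cmp 10,0)
BNE top: taken
r0=7+1=8
r5=10-2=8
CMP r5, #0  (cmp 8,0)
BNE top: taken
r0=8+1=9
r5=8-2=6
CMP r5, #0  (cmp 6,0)
BNE top: taken
r0=9+1=10
r5=6-2=4
CMP r5, #0  (cmp 4,0)
BNE top: taken
r0=10+1=11
r5=4-2=2
CMP r5, #0  (cmp 2,0)
BNE top: taken
r0=11+1=12
r5=2-2=0
CMP r5, #0  (cmp 0,0)
BNE top: not taken
halt.
Total executed instructions: 28.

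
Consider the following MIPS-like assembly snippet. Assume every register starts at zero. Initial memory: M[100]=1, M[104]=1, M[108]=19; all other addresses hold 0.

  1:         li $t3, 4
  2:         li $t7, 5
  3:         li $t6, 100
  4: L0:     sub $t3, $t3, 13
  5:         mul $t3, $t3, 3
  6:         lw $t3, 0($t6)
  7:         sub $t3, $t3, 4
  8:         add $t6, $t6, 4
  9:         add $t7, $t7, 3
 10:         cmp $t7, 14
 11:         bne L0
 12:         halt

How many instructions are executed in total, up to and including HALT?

28

after li $t3, 4: $t3=4
after li $t7, 5: $t7=5
after li $t6, 100: $t6=100
after sub $t3, $t3, 13: $t3=4-13=-9
after mul $t3, $t3, 3: $t3=(-9)*3=-27
after lw $t3, 0($t6): $t3=M[100]=1
after sub $t3, $t3, 4: $t3=1-4=-3
after add $t6, $t6, 4: $t6=100+4=104
after add $t7, $t7, 3: $t7=5+3=8
cmp $t7, 14  (cmp 8,14)
bne L0: taken
after sub $t3, $t3, 13: $t3=(-3)-13=-16
after mul $t3, $t3, 3: $t3=(-16)*3=-48
after lw $t3, 0($t6): $t3=M[104]=1
after sub $t3, $t3, 4: $t3=1-4=-3
after add $t6, $t6, 4: $t6=104+4=108
after add $t7, $t7, 3: $t7=8+3=11
cmp $t7, 14  (cmp 11,14)
bne L0: taken
after sub $t3, $t3, 13: $t3=(-3)-13=-16
after mul $t3, $t3, 3: $t3=(-16)*3=-48
after lw $t3, 0($t6): $t3=M[108]=19
after sub $t3, $t3, 4: $t3=19-4=15
after add $t6, $t6, 4: $t6=108+4=112
after add $t7, $t7, 3: $t7=11+3=14
cmp $t7, 14  (cmp 14,14)
bne L0: not taken
halt.
Total executed instructions: 28.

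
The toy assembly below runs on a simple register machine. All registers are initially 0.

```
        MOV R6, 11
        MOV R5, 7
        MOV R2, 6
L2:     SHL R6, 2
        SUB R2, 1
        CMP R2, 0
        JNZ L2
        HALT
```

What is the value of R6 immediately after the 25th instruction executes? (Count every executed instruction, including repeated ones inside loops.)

after MOV R6, 11: R6=11
after MOV R5, 7: R5=7
after MOV R2, 6: R2=6
after SHL R6, 2: R6=11<<2=44
after SUB R2, 1: R2=6-1=5
CMP R2, 0  (cmp 5,0)
JNZ L2: taken
after SHL R6, 2: R6=44<<2=176
after SUB R2, 1: R2=5-1=4
CMP R2, 0  (cmp 4,0)
JNZ L2: taken
after SHL R6, 2: R6=176<<2=704
after SUB R2, 1: R2=4-1=3
CMP R2, 0  (cmp 3,0)
JNZ L2: taken
after SHL R6, 2: R6=704<<2=2816
after SUB R2, 1: R2=3-1=2
CMP R2, 0  (cmp 2,0)
JNZ L2: taken
after SHL R6, 2: R6=2816<<2=11264
after SUB R2, 1: R2=2-1=1
CMP R2, 0  (cmp 1,0)
JNZ L2: taken
after SHL R6, 2: R6=11264<<2=45056
after SUB R2, 1: R2=1-1=0
After step 25: R6 = 45056.

45056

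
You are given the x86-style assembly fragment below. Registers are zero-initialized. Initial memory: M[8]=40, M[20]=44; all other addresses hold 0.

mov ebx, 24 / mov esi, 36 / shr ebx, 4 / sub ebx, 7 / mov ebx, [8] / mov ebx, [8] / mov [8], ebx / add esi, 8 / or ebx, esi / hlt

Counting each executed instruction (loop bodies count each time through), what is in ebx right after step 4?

-6

after mov ebx, 24: ebx=24
after mov esi, 36: esi=36
after shr ebx, 4: ebx=24>>4=1
after sub ebx, 7: ebx=1-7=-6
After step 4: ebx = -6.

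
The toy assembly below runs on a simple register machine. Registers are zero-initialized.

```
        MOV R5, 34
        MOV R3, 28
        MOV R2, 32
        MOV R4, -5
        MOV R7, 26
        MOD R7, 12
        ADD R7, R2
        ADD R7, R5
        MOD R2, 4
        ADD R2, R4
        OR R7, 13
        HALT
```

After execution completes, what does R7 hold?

77

MOV R5, 34 → R5=34
MOV R3, 28 → R3=28
MOV R2, 32 → R2=32
MOV R4, -5 → R4=-5
MOV R7, 26 → R7=26
MOD R7, 12 → R7=26%12=2
ADD R7, R2 → R7=2+32=34
ADD R7, R5 → R7=34+34=68
MOD R2, 4 → R2=32%4=0
ADD R2, R4 → R2=0+(-5)=-5
OR R7, 13 → R7=68|13=77
halt.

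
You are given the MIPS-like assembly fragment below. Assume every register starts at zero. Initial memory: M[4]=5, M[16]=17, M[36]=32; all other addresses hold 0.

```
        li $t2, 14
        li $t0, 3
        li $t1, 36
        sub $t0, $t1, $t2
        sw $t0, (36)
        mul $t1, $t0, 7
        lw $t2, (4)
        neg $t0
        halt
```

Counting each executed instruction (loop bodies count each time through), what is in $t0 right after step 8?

$t2=14
$t0=3
$t1=36
$t0=36-14=22
sw $t0, (36) → M[36]=22
$t1=22*7=154
$t2=M[4]=5
$t0=-(22)=-22
After step 8: $t0 = -22.

-22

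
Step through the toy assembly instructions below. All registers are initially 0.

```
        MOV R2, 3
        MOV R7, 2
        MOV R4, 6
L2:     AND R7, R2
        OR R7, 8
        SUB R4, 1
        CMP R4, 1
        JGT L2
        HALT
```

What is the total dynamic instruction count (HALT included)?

R2=3
R7=2
R4=6
R7=2&3=2
R7=2|8=10
R4=6-1=5
CMP R4, 1  (cmp 5,1)
JGT L2: taken
R7=10&3=2
R7=2|8=10
R4=5-1=4
CMP R4, 1  (cmp 4,1)
JGT L2: taken
R7=10&3=2
R7=2|8=10
R4=4-1=3
CMP R4, 1  (cmp 3,1)
JGT L2: taken
R7=10&3=2
R7=2|8=10
R4=3-1=2
CMP R4, 1  (cmp 2,1)
JGT L2: taken
R7=10&3=2
R7=2|8=10
R4=2-1=1
CMP R4, 1  (cmp 1,1)
JGT L2: not taken
halt.
Total executed instructions: 29.

29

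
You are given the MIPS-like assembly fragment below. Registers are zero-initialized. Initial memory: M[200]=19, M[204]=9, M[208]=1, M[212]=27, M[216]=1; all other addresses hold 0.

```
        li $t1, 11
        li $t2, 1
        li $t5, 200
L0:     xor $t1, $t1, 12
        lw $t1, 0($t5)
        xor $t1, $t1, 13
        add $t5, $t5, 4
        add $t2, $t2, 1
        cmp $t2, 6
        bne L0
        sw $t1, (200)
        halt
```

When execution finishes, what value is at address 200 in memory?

12

li $t1, 11 → $t1=11
li $t2, 1 → $t2=1
li $t5, 200 → $t5=200
xor $t1, $t1, 12 → $t1=11^12=7
lw $t1, 0($t5) → $t1=M[200]=19
xor $t1, $t1, 13 → $t1=19^13=30
add $t5, $t5, 4 → $t5=200+4=204
add $t2, $t2, 1 → $t2=1+1=2
cmp $t2, 6  (cmp 2,6)
bne L0: taken
xor $t1, $t1, 12 → $t1=30^12=18
lw $t1, 0($t5) → $t1=M[204]=9
xor $t1, $t1, 13 → $t1=9^13=4
add $t5, $t5, 4 → $t5=204+4=208
add $t2, $t2, 1 → $t2=2+1=3
cmp $t2, 6  (cmp 3,6)
bne L0: taken
xor $t1, $t1, 12 → $t1=4^12=8
lw $t1, 0($t5) → $t1=M[208]=1
xor $t1, $t1, 13 → $t1=1^13=12
add $t5, $t5, 4 → $t5=208+4=212
add $t2, $t2, 1 → $t2=3+1=4
cmp $t2, 6  (cmp 4,6)
bne L0: taken
xor $t1, $t1, 12 → $t1=12^12=0
lw $t1, 0($t5) → $t1=M[212]=27
xor $t1, $t1, 13 → $t1=27^13=22
add $t5, $t5, 4 → $t5=212+4=216
add $t2, $t2, 1 → $t2=4+1=5
cmp $t2, 6  (cmp 5,6)
bne L0: taken
xor $t1, $t1, 12 → $t1=22^12=26
lw $t1, 0($t5) → $t1=M[216]=1
xor $t1, $t1, 13 → $t1=1^13=12
add $t5, $t5, 4 → $t5=216+4=220
add $t2, $t2, 1 → $t2=5+1=6
cmp $t2, 6  (cmp 6,6)
bne L0: not taken
sw $t1, (200) → M[200]=12
halt.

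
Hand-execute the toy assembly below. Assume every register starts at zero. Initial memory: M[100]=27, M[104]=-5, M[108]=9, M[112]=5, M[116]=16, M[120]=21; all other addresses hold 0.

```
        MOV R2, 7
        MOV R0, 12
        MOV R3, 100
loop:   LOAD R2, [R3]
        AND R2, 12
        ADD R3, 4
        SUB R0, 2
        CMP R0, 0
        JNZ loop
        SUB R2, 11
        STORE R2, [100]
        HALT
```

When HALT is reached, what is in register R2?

-7

R2=7
R0=12
R3=100
R2=M[100]=27
R2=27&12=8
R3=100+4=104
R0=12-2=10
CMP R0, 0  (cmp 10,0)
JNZ loop: taken
R2=M[104]=-5
R2=(-5)&12=8
R3=104+4=108
R0=10-2=8
CMP R0, 0  (cmp 8,0)
JNZ loop: taken
R2=M[108]=9
R2=9&12=8
R3=108+4=112
R0=8-2=6
CMP R0, 0  (cmp 6,0)
JNZ loop: taken
R2=M[112]=5
R2=5&12=4
R3=112+4=116
R0=6-2=4
CMP R0, 0  (cmp 4,0)
JNZ loop: taken
R2=M[116]=16
R2=16&12=0
R3=116+4=120
R0=4-2=2
CMP R0, 0  (cmp 2,0)
JNZ loop: taken
R2=M[120]=21
R2=21&12=4
R3=120+4=124
R0=2-2=0
CMP R0, 0  (cmp 0,0)
JNZ loop: not taken
R2=4-11=-7
STORE R2, [100] → M[100]=-7
halt.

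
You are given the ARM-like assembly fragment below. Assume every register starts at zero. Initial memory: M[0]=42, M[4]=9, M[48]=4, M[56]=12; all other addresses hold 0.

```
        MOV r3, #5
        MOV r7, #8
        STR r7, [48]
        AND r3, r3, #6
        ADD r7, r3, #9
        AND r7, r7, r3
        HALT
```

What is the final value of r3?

MOV r3, #5 → r3=5
MOV r7, #8 → r7=8
STR r7, [48] → M[48]=8
AND r3, r3, #6 → r3=5&6=4
ADD r7, r3, #9 → r7=4+9=13
AND r7, r7, r3 → r7=13&4=4
halt.

4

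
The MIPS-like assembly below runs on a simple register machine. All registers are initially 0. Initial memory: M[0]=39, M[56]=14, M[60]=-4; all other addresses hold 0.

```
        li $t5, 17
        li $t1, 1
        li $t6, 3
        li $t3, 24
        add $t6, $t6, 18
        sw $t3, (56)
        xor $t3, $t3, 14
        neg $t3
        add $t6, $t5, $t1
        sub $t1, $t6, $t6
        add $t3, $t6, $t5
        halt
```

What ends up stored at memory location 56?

after li $t5, 17: $t5=17
after li $t1, 1: $t1=1
after li $t6, 3: $t6=3
after li $t3, 24: $t3=24
after add $t6, $t6, 18: $t6=3+18=21
sw $t3, (56) → M[56]=24
after xor $t3, $t3, 14: $t3=24^14=22
after neg $t3: $t3=-(22)=-22
after add $t6, $t5, $t1: $t6=17+1=18
after sub $t1, $t6, $t6: $t1=18-18=0
after add $t3, $t6, $t5: $t3=18+17=35
halt.

24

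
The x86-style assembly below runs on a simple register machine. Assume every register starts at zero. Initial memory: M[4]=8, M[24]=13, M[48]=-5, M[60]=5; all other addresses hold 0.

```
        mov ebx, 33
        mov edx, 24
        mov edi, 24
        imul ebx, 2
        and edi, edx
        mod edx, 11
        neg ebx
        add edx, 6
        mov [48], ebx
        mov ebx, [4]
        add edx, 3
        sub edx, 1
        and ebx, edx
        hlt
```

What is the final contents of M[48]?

-66

after mov ebx, 33: ebx=33
after mov edx, 24: edx=24
after mov edi, 24: edi=24
after imul ebx, 2: ebx=33*2=66
after and edi, edx: edi=24&24=24
after mod edx, 11: edx=24%11=2
after neg ebx: ebx=-(66)=-66
after add edx, 6: edx=2+6=8
mov [48], ebx → M[48]=-66
after mov ebx, [4]: ebx=M[4]=8
after add edx, 3: edx=8+3=11
after sub edx, 1: edx=11-1=10
after and ebx, edx: ebx=8&10=8
halt.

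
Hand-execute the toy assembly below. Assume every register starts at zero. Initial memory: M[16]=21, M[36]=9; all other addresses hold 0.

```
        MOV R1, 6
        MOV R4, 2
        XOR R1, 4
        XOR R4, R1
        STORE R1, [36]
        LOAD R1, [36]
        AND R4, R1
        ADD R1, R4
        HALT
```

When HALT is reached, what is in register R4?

0

MOV R1, 6 → R1=6
MOV R4, 2 → R4=2
XOR R1, 4 → R1=6^4=2
XOR R4, R1 → R4=2^2=0
STORE R1, [36] → M[36]=2
LOAD R1, [36] → R1=M[36]=2
AND R4, R1 → R4=0&2=0
ADD R1, R4 → R1=2+0=2
halt.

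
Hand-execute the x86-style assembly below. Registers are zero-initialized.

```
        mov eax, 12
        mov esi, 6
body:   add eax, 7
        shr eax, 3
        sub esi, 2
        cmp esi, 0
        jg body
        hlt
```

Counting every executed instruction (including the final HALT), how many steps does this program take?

18

after mov eax, 12: eax=12
after mov esi, 6: esi=6
after add eax, 7: eax=12+7=19
after shr eax, 3: eax=19>>3=2
after sub esi, 2: esi=6-2=4
cmp esi, 0  (cmp 4,0)
jg body: taken
after add eax, 7: eax=2+7=9
after shr eax, 3: eax=9>>3=1
after sub esi, 2: esi=4-2=2
cmp esi, 0  (cmp 2,0)
jg body: taken
after add eax, 7: eax=1+7=8
after shr eax, 3: eax=8>>3=1
after sub esi, 2: esi=2-2=0
cmp esi, 0  (cmp 0,0)
jg body: not taken
halt.
Total executed instructions: 18.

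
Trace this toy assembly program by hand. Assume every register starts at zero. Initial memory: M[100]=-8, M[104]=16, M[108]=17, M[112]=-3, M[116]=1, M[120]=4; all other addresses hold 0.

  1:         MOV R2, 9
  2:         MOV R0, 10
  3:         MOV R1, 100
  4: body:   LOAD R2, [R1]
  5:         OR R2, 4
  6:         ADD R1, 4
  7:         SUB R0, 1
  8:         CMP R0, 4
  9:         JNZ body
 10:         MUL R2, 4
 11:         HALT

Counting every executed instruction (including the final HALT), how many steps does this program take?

41

after MOV R2, 9: R2=9
after MOV R0, 10: R0=10
after MOV R1, 100: R1=100
after LOAD R2, [R1]: R2=M[100]=-8
after OR R2, 4: R2=(-8)|4=-4
after ADD R1, 4: R1=100+4=104
after SUB R0, 1: R0=10-1=9
CMP R0, 4  (cmp 9,4)
JNZ body: taken
after LOAD R2, [R1]: R2=M[104]=16
after OR R2, 4: R2=16|4=20
after ADD R1, 4: R1=104+4=108
after SUB R0, 1: R0=9-1=8
CMP R0, 4  (cmp 8,4)
JNZ body: taken
after LOAD R2, [R1]: R2=M[108]=17
after OR R2, 4: R2=17|4=21
after ADD R1, 4: R1=108+4=112
after SUB R0, 1: R0=8-1=7
CMP R0, 4  (cmp 7,4)
JNZ body: taken
after LOAD R2, [R1]: R2=M[112]=-3
after OR R2, 4: R2=(-3)|4=-3
after ADD R1, 4: R1=112+4=116
after SUB R0, 1: R0=7-1=6
CMP R0, 4  (cmp 6,4)
JNZ body: taken
after LOAD R2, [R1]: R2=M[116]=1
after OR R2, 4: R2=1|4=5
after ADD R1, 4: R1=116+4=120
after SUB R0, 1: R0=6-1=5
CMP R0, 4  (cmp 5,4)
JNZ body: taken
after LOAD R2, [R1]: R2=M[120]=4
after OR R2, 4: R2=4|4=4
after ADD R1, 4: R1=120+4=124
after SUB R0, 1: R0=5-1=4
CMP R0, 4  (cmp 4,4)
JNZ body: not taken
after MUL R2, 4: R2=4*4=16
halt.
Total executed instructions: 41.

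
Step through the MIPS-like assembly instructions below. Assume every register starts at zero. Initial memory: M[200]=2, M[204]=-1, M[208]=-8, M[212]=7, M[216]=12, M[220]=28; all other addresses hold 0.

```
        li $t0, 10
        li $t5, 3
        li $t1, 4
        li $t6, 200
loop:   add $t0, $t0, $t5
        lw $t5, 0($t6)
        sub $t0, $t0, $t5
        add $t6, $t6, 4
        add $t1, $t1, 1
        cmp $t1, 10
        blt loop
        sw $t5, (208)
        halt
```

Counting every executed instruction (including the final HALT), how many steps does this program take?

48

$t0=10
$t5=3
$t1=4
$t6=200
$t0=10+3=13
$t5=M[200]=2
$t0=13-2=11
$t6=200+4=204
$t1=4+1=5
cmp $t1, 10  (cmp 5,10)
blt loop: taken
$t0=11+2=13
$t5=M[204]=-1
$t0=13-(-1)=14
$t6=204+4=208
$t1=5+1=6
cmp $t1, 10  (cmp 6,10)
blt loop: taken
$t0=14+(-1)=13
$t5=M[208]=-8
$t0=13-(-8)=21
$t6=208+4=212
$t1=6+1=7
cmp $t1, 10  (cmp 7,10)
blt loop: taken
$t0=21+(-8)=13
$t5=M[212]=7
$t0=13-7=6
$t6=212+4=216
$t1=7+1=8
cmp $t1, 10  (cmp 8,10)
blt loop: taken
$t0=6+7=13
$t5=M[216]=12
$t0=13-12=1
$t6=216+4=220
$t1=8+1=9
cmp $t1, 10  (cmp 9,10)
blt loop: taken
$t0=1+12=13
$t5=M[220]=28
$t0=13-28=-15
$t6=220+4=224
$t1=9+1=10
cmp $t1, 10  (cmp 10,10)
blt loop: not taken
sw $t5, (208) → M[208]=28
halt.
Total executed instructions: 48.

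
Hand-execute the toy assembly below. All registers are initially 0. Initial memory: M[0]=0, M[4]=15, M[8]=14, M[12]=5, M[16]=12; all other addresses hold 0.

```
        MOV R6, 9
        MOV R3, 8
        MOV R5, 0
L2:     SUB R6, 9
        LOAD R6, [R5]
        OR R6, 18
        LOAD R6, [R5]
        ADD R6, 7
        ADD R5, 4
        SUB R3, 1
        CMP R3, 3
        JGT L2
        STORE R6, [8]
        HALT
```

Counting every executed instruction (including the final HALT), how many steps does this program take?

after MOV R6, 9: R6=9
after MOV R3, 8: R3=8
after MOV R5, 0: R5=0
after SUB R6, 9: R6=9-9=0
after LOAD R6, [R5]: R6=M[0]=0
after OR R6, 18: R6=0|18=18
after LOAD R6, [R5]: R6=M[0]=0
after ADD R6, 7: R6=0+7=7
after ADD R5, 4: R5=0+4=4
after SUB R3, 1: R3=8-1=7
CMP R3, 3  (cmp 7,3)
JGT L2: taken
after SUB R6, 9: R6=7-9=-2
after LOAD R6, [R5]: R6=M[4]=15
after OR R6, 18: R6=15|18=31
after LOAD R6, [R5]: R6=M[4]=15
after ADD R6, 7: R6=15+7=22
after ADD R5, 4: R5=4+4=8
after SUB R3, 1: R3=7-1=6
CMP R3, 3  (cmp 6,3)
JGT L2: taken
after SUB R6, 9: R6=22-9=13
after LOAD R6, [R5]: R6=M[8]=14
after OR R6, 18: R6=14|18=30
after LOAD R6, [R5]: R6=M[8]=14
after ADD R6, 7: R6=14+7=21
after ADD R5, 4: R5=8+4=12
after SUB R3, 1: R3=6-1=5
CMP R3, 3  (cmp 5,3)
JGT L2: taken
after SUB R6, 9: R6=21-9=12
after LOAD R6, [R5]: R6=M[12]=5
after OR R6, 18: R6=5|18=23
after LOAD R6, [R5]: R6=M[12]=5
after ADD R6, 7: R6=5+7=12
after ADD R5, 4: R5=12+4=16
after SUB R3, 1: R3=5-1=4
CMP R3, 3  (cmp 4,3)
JGT L2: taken
after SUB R6, 9: R6=12-9=3
after LOAD R6, [R5]: R6=M[16]=12
after OR R6, 18: R6=12|18=30
after LOAD R6, [R5]: R6=M[16]=12
after ADD R6, 7: R6=12+7=19
after ADD R5, 4: R5=16+4=20
after SUB R3, 1: R3=4-1=3
CMP R3, 3  (cmp 3,3)
JGT L2: not taken
STORE R6, [8] → M[8]=19
halt.
Total executed instructions: 50.

50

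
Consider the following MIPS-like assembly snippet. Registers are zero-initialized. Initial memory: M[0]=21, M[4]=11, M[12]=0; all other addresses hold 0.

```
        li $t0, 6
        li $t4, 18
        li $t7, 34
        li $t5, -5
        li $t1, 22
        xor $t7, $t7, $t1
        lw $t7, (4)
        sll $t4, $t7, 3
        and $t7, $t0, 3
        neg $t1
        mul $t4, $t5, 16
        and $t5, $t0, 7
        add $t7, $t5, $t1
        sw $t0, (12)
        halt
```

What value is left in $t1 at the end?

-22

after li $t0, 6: $t0=6
after li $t4, 18: $t4=18
after li $t7, 34: $t7=34
after li $t5, -5: $t5=-5
after li $t1, 22: $t1=22
after xor $t7, $t7, $t1: $t7=34^22=52
after lw $t7, (4): $t7=M[4]=11
after sll $t4, $t7, 3: $t4=11<<3=88
after and $t7, $t0, 3: $t7=6&3=2
after neg $t1: $t1=-(22)=-22
after mul $t4, $t5, 16: $t4=(-5)*16=-80
after and $t5, $t0, 7: $t5=6&7=6
after add $t7, $t5, $t1: $t7=6+(-22)=-16
sw $t0, (12) → M[12]=6
halt.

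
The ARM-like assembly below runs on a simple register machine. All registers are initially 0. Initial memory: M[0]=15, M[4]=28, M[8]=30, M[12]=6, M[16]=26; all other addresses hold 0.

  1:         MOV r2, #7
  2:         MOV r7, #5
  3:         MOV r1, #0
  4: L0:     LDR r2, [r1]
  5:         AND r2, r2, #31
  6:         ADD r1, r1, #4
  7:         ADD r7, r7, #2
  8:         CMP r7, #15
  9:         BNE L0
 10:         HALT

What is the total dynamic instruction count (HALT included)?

34

MOV r2, #7 → r2=7
MOV r7, #5 → r7=5
MOV r1, #0 → r1=0
LDR r2, [r1] → r2=M[0]=15
AND r2, r2, #31 → r2=15&31=15
ADD r1, r1, #4 → r1=0+4=4
ADD r7, r7, #2 → r7=5+2=7
CMP r7, #15  (cmp 7,15)
BNE L0: taken
LDR r2, [r1] → r2=M[4]=28
AND r2, r2, #31 → r2=28&31=28
ADD r1, r1, #4 → r1=4+4=8
ADD r7, r7, #2 → r7=7+2=9
CMP r7, #15  (cmp 9,15)
BNE L0: taken
LDR r2, [r1] → r2=M[8]=30
AND r2, r2, #31 → r2=30&31=30
ADD r1, r1, #4 → r1=8+4=12
ADD r7, r7, #2 → r7=9+2=11
CMP r7, #15  (cmp 11,15)
BNE L0: taken
LDR r2, [r1] → r2=M[12]=6
AND r2, r2, #31 → r2=6&31=6
ADD r1, r1, #4 → r1=12+4=16
ADD r7, r7, #2 → r7=11+2=13
CMP r7, #15  (cmp 13,15)
BNE L0: taken
LDR r2, [r1] → r2=M[16]=26
AND r2, r2, #31 → r2=26&31=26
ADD r1, r1, #4 → r1=16+4=20
ADD r7, r7, #2 → r7=13+2=15
CMP r7, #15  (cmp 15,15)
BNE L0: not taken
halt.
Total executed instructions: 34.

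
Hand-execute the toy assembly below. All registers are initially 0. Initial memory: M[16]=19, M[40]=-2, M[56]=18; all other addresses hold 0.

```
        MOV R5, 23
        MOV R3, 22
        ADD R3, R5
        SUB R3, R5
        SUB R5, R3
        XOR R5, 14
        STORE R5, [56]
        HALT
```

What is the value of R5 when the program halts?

after MOV R5, 23: R5=23
after MOV R3, 22: R3=22
after ADD R3, R5: R3=22+23=45
after SUB R3, R5: R3=45-23=22
after SUB R5, R3: R5=23-22=1
after XOR R5, 14: R5=1^14=15
STORE R5, [56] → M[56]=15
halt.

15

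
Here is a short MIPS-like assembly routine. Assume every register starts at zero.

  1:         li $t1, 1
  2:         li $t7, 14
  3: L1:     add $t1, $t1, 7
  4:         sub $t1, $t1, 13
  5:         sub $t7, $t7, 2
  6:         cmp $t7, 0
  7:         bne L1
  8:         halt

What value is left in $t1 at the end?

li $t1, 1 → $t1=1
li $t7, 14 → $t7=14
add $t1, $t1, 7 → $t1=1+7=8
sub $t1, $t1, 13 → $t1=8-13=-5
sub $t7, $t7, 2 → $t7=14-2=12
cmp $t7, 0  (cmp 12,0)
bne L1: taken
add $t1, $t1, 7 → $t1=(-5)+7=2
sub $t1, $t1, 13 → $t1=2-13=-11
sub $t7, $t7, 2 → $t7=12-2=10
cmp $t7, 0  (cmp 10,0)
bne L1: taken
add $t1, $t1, 7 → $t1=(-11)+7=-4
sub $t1, $t1, 13 → $t1=(-4)-13=-17
sub $t7, $t7, 2 → $t7=10-2=8
cmp $t7, 0  (cmp 8,0)
bne L1: taken
add $t1, $t1, 7 → $t1=(-17)+7=-10
sub $t1, $t1, 13 → $t1=(-10)-13=-23
sub $t7, $t7, 2 → $t7=8-2=6
cmp $t7, 0  (cmp 6,0)
bne L1: taken
add $t1, $t1, 7 → $t1=(-23)+7=-16
sub $t1, $t1, 13 → $t1=(-16)-13=-29
sub $t7, $t7, 2 → $t7=6-2=4
cmp $t7, 0  (cmp 4,0)
bne L1: taken
add $t1, $t1, 7 → $t1=(-29)+7=-22
sub $t1, $t1, 13 → $t1=(-22)-13=-35
sub $t7, $t7, 2 → $t7=4-2=2
cmp $t7, 0  (cmp 2,0)
bne L1: taken
add $t1, $t1, 7 → $t1=(-35)+7=-28
sub $t1, $t1, 13 → $t1=(-28)-13=-41
sub $t7, $t7, 2 → $t7=2-2=0
cmp $t7, 0  (cmp 0,0)
bne L1: not taken
halt.

-41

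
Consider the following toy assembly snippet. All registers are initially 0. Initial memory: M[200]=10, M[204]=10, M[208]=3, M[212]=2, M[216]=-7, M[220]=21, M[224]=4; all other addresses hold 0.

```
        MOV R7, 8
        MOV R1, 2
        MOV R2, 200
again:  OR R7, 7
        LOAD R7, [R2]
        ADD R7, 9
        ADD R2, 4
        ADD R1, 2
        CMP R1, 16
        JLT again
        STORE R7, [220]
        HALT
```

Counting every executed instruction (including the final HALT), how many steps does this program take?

54

MOV R7, 8 → R7=8
MOV R1, 2 → R1=2
MOV R2, 200 → R2=200
OR R7, 7 → R7=8|7=15
LOAD R7, [R2] → R7=M[200]=10
ADD R7, 9 → R7=10+9=19
ADD R2, 4 → R2=200+4=204
ADD R1, 2 → R1=2+2=4
CMP R1, 16  (cmp 4,16)
JLT again: taken
OR R7, 7 → R7=19|7=23
LOAD R7, [R2] → R7=M[204]=10
ADD R7, 9 → R7=10+9=19
ADD R2, 4 → R2=204+4=208
ADD R1, 2 → R1=4+2=6
CMP R1, 16  (cmp 6,16)
JLT again: taken
OR R7, 7 → R7=19|7=23
LOAD R7, [R2] → R7=M[208]=3
ADD R7, 9 → R7=3+9=12
ADD R2, 4 → R2=208+4=212
ADD R1, 2 → R1=6+2=8
CMP R1, 16  (cmp 8,16)
JLT again: taken
OR R7, 7 → R7=12|7=15
LOAD R7, [R2] → R7=M[212]=2
ADD R7, 9 → R7=2+9=11
ADD R2, 4 → R2=212+4=216
ADD R1, 2 → R1=8+2=10
CMP R1, 16  (cmp 10,16)
JLT again: taken
OR R7, 7 → R7=11|7=15
LOAD R7, [R2] → R7=M[216]=-7
ADD R7, 9 → R7=(-7)+9=2
ADD R2, 4 → R2=216+4=220
ADD R1, 2 → R1=10+2=12
CMP R1, 16  (cmp 12,16)
JLT again: taken
OR R7, 7 → R7=2|7=7
LOAD R7, [R2] → R7=M[220]=21
ADD R7, 9 → R7=21+9=30
ADD R2, 4 → R2=220+4=224
ADD R1, 2 → R1=12+2=14
CMP R1, 16  (cmp 14,16)
JLT again: taken
OR R7, 7 → R7=30|7=31
LOAD R7, [R2] → R7=M[224]=4
ADD R7, 9 → R7=4+9=13
ADD R2, 4 → R2=224+4=228
ADD R1, 2 → R1=14+2=16
CMP R1, 16  (cmp 16,16)
JLT again: not taken
STORE R7, [220] → M[220]=13
halt.
Total executed instructions: 54.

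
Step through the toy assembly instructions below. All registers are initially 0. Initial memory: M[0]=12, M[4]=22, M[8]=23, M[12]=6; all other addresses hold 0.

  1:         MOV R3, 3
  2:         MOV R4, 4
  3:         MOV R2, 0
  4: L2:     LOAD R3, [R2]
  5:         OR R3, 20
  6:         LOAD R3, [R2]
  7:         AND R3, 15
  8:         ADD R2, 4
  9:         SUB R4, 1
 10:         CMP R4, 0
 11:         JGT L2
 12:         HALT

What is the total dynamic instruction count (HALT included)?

36

R3=3
R4=4
R2=0
R3=M[0]=12
R3=12|20=28
R3=M[0]=12
R3=12&15=12
R2=0+4=4
R4=4-1=3
CMP R4, 0  (cmp 3,0)
JGT L2: taken
R3=M[4]=22
R3=22|20=22
R3=M[4]=22
R3=22&15=6
R2=4+4=8
R4=3-1=2
CMP R4, 0  (cmp 2,0)
JGT L2: taken
R3=M[8]=23
R3=23|20=23
R3=M[8]=23
R3=23&15=7
R2=8+4=12
R4=2-1=1
CMP R4, 0  (cmp 1,0)
JGT L2: taken
R3=M[12]=6
R3=6|20=22
R3=M[12]=6
R3=6&15=6
R2=12+4=16
R4=1-1=0
CMP R4, 0  (cmp 0,0)
JGT L2: not taken
halt.
Total executed instructions: 36.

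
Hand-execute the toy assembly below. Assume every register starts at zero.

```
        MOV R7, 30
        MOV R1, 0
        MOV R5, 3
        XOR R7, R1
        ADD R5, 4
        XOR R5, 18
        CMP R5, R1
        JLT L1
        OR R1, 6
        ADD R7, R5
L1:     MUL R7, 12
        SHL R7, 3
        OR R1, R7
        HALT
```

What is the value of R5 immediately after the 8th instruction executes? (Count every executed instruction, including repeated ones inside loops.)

21

MOV R7, 30 → R7=30
MOV R1, 0 → R1=0
MOV R5, 3 → R5=3
XOR R7, R1 → R7=30^0=30
ADD R5, 4 → R5=3+4=7
XOR R5, 18 → R5=7^18=21
CMP R5, R1  (cmp 21,0)
JLT L1: not taken
After step 8: R5 = 21.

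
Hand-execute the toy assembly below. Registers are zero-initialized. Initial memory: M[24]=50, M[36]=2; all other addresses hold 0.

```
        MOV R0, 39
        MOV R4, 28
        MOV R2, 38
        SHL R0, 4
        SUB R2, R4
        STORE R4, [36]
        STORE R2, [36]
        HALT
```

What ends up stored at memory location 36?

R0=39
R4=28
R2=38
R0=39<<4=624
R2=38-28=10
STORE R4, [36] → M[36]=28
STORE R2, [36] → M[36]=10
halt.

10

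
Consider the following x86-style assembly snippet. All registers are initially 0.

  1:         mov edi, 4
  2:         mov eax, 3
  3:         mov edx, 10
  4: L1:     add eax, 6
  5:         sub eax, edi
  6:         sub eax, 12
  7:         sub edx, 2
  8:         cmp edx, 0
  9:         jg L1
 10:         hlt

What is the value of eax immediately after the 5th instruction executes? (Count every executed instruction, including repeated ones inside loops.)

mov edi, 4 → edi=4
mov eax, 3 → eax=3
mov edx, 10 → edx=10
add eax, 6 → eax=3+6=9
sub eax, edi → eax=9-4=5
After step 5: eax = 5.

5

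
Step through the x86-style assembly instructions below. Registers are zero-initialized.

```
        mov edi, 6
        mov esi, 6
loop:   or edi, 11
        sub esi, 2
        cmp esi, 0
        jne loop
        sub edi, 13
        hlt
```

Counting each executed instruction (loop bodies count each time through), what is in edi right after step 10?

15

after mov edi, 6: edi=6
after mov esi, 6: esi=6
after or edi, 11: edi=6|11=15
after sub esi, 2: esi=6-2=4
cmp esi, 0  (cmp 4,0)
jne loop: taken
after or edi, 11: edi=15|11=15
after sub esi, 2: esi=4-2=2
cmp esi, 0  (cmp 2,0)
jne loop: taken
After step 10: edi = 15.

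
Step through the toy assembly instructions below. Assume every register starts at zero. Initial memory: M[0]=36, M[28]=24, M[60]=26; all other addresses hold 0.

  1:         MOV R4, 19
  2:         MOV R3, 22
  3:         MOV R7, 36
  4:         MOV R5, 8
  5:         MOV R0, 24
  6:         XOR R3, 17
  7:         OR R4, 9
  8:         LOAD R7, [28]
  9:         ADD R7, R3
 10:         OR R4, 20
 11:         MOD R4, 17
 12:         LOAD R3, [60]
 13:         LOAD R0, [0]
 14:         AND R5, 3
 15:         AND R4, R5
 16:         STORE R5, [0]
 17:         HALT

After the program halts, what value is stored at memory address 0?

0

MOV R4, 19 → R4=19
MOV R3, 22 → R3=22
MOV R7, 36 → R7=36
MOV R5, 8 → R5=8
MOV R0, 24 → R0=24
XOR R3, 17 → R3=22^17=7
OR R4, 9 → R4=19|9=27
LOAD R7, [28] → R7=M[28]=24
ADD R7, R3 → R7=24+7=31
OR R4, 20 → R4=27|20=31
MOD R4, 17 → R4=31%17=14
LOAD R3, [60] → R3=M[60]=26
LOAD R0, [0] → R0=M[0]=36
AND R5, 3 → R5=8&3=0
AND R4, R5 → R4=14&0=0
STORE R5, [0] → M[0]=0
halt.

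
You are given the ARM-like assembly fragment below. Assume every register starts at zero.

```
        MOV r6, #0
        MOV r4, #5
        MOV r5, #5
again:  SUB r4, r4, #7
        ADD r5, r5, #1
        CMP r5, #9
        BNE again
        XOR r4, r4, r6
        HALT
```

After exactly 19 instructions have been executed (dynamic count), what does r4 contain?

MOV r6, #0 → r6=0
MOV r4, #5 → r4=5
MOV r5, #5 → r5=5
SUB r4, r4, #7 → r4=5-7=-2
ADD r5, r5, #1 → r5=5+1=6
CMP r5, #9  (cmp 6,9)
BNE again: taken
SUB r4, r4, #7 → r4=(-2)-7=-9
ADD r5, r5, #1 → r5=6+1=7
CMP r5, #9  (cmp 7,9)
BNE again: taken
SUB r4, r4, #7 → r4=(-9)-7=-16
ADD r5, r5, #1 → r5=7+1=8
CMP r5, #9  (cmp 8,9)
BNE again: taken
SUB r4, r4, #7 → r4=(-16)-7=-23
ADD r5, r5, #1 → r5=8+1=9
CMP r5, #9  (cmp 9,9)
BNE again: not taken
After step 19: r4 = -23.

-23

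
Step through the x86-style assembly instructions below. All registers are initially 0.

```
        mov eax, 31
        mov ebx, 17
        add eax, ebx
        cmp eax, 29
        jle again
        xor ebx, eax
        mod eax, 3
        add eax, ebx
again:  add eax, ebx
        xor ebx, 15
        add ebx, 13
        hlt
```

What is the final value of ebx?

59

eax=31
ebx=17
eax=31+17=48
cmp eax, 29  (cmp 48,29)
jle again: not taken
ebx=17^48=33
eax=48%3=0
eax=0+33=33
eax=33+33=66
ebx=33^15=46
ebx=46+13=59
halt.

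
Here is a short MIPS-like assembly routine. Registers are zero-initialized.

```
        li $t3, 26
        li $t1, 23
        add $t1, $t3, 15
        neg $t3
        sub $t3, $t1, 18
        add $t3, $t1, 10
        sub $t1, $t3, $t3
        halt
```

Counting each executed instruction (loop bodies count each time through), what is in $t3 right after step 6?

$t3=26
$t1=23
$t1=26+15=41
$t3=-(26)=-26
$t3=41-18=23
$t3=41+10=51
After step 6: $t3 = 51.

51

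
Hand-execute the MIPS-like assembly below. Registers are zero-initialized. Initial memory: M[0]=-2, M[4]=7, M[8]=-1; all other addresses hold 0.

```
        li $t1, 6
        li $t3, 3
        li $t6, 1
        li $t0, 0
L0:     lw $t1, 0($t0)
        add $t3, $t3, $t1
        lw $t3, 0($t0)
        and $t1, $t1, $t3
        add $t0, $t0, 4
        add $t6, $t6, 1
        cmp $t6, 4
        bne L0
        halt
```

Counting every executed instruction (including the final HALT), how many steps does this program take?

29

after li $t1, 6: $t1=6
after li $t3, 3: $t3=3
after li $t6, 1: $t6=1
after li $t0, 0: $t0=0
after lw $t1, 0($t0): $t1=M[0]=-2
after add $t3, $t3, $t1: $t3=3+(-2)=1
after lw $t3, 0($t0): $t3=M[0]=-2
after and $t1, $t1, $t3: $t1=(-2)&(-2)=-2
after add $t0, $t0, 4: $t0=0+4=4
after add $t6, $t6, 1: $t6=1+1=2
cmp $t6, 4  (cmp 2,4)
bne L0: taken
after lw $t1, 0($t0): $t1=M[4]=7
after add $t3, $t3, $t1: $t3=(-2)+7=5
after lw $t3, 0($t0): $t3=M[4]=7
after and $t1, $t1, $t3: $t1=7&7=7
after add $t0, $t0, 4: $t0=4+4=8
after add $t6, $t6, 1: $t6=2+1=3
cmp $t6, 4  (cmp 3,4)
bne L0: taken
after lw $t1, 0($t0): $t1=M[8]=-1
after add $t3, $t3, $t1: $t3=7+(-1)=6
after lw $t3, 0($t0): $t3=M[8]=-1
after and $t1, $t1, $t3: $t1=(-1)&(-1)=-1
after add $t0, $t0, 4: $t0=8+4=12
after add $t6, $t6, 1: $t6=3+1=4
cmp $t6, 4  (cmp 4,4)
bne L0: not taken
halt.
Total executed instructions: 29.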